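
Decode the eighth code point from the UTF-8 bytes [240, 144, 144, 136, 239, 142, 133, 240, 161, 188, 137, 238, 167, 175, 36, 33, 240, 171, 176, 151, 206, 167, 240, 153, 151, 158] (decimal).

Offset 0: leading byte 0xF0 = 11110000 → 4-byte char #1 = F0 90 90 88.
Offset 4: leading byte 0xEF = 11101111 → 3-byte char #2 = EF 8E 85.
Offset 7: leading byte 0xF0 = 11110000 → 4-byte char #3 = F0 A1 BC 89.
Offset 11: leading byte 0xEE = 11101110 → 3-byte char #4 = EE A7 AF.
Offset 14: leading byte 0x24 = 00100100 → 1-byte char #5 = 24.
Offset 15: leading byte 0x21 = 00100001 → 1-byte char #6 = 21.
Offset 16: leading byte 0xF0 = 11110000 → 4-byte char #7 = F0 AB B0 97.
Offset 20: leading byte 0xCE = 11001110 → 2-byte char #8 = CE A7.
Leading byte 0xCE = 11001110 matches 110xxxxx → 2-byte sequence.
Byte 1: 0xCE = 11001110, payload 01110 (5 bits).
Byte 2: 0xA7 = 10100111 (10xxxxxx ✓), payload 100111.
Concatenate: 01110100111 = 0x3A7 (11 bits → U+03A7).

U+03A7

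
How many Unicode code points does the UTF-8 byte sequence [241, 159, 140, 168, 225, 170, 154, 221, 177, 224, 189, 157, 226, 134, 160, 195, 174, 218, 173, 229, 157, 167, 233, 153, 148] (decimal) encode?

9

Byte at offset 0: 0xF1 = 11110001 → 4-byte char (#1). Advance 4.
Byte at offset 4: 0xE1 = 11100001 → 3-byte char (#2). Advance 3.
Byte at offset 7: 0xDD = 11011101 → 2-byte char (#3). Advance 2.
Byte at offset 9: 0xE0 = 11100000 → 3-byte char (#4). Advance 3.
Byte at offset 12: 0xE2 = 11100010 → 3-byte char (#5). Advance 3.
Byte at offset 15: 0xC3 = 11000011 → 2-byte char (#6). Advance 2.
Byte at offset 17: 0xDA = 11011010 → 2-byte char (#7). Advance 2.
Byte at offset 19: 0xE5 = 11100101 → 3-byte char (#8). Advance 3.
Byte at offset 22: 0xE9 = 11101001 → 3-byte char (#9). Advance 3.
Reached end at offset 25 after 9 code points.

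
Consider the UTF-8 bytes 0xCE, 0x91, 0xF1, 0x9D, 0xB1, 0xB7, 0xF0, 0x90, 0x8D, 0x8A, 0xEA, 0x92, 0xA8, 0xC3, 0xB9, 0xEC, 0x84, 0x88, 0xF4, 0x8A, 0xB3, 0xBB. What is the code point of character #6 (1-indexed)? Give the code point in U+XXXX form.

Offset 0: leading byte 0xCE = 11001110 → 2-byte char #1 = CE 91.
Offset 2: leading byte 0xF1 = 11110001 → 4-byte char #2 = F1 9D B1 B7.
Offset 6: leading byte 0xF0 = 11110000 → 4-byte char #3 = F0 90 8D 8A.
Offset 10: leading byte 0xEA = 11101010 → 3-byte char #4 = EA 92 A8.
Offset 13: leading byte 0xC3 = 11000011 → 2-byte char #5 = C3 B9.
Offset 15: leading byte 0xEC = 11101100 → 3-byte char #6 = EC 84 88.
Leading byte 0xEC = 11101100 matches 1110xxxx → 3-byte sequence.
Byte 1: 0xEC = 11101100, payload 1100 (4 bits).
Byte 2: 0x84 = 10000100 (10xxxxxx ✓), payload 000100.
Byte 3: 0x88 = 10001000 (10xxxxxx ✓), payload 001000.
Concatenate: 1100000100001000 = 0xC108 (16 bits → U+C108).

U+C108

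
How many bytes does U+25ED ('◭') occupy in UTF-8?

3

U+25ED = 0x25ED. UTF-8 uses 1 byte below 0x80, 2 below 0x800, 3 below 0x10000, 4 up to 0x10FFFF. 0x25ED is in U+0800–U+FFFF → 3 bytes.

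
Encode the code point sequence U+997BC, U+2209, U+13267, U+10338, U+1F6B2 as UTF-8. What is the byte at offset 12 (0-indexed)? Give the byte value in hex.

U+997BC → 4-byte form F2 99 9E BC at offsets 0–3.
U+2209 → 3-byte form E2 88 89 at offsets 4–6.
U+13267 → 4-byte form F0 93 89 A7 at offsets 7–10.
U+10338 → 4-byte form F0 90 8C B8 at offsets 11–14.
Offset 12 falls in char 4's range; it's byte 2 of F0 90 8C B8 = 0x90.

0x90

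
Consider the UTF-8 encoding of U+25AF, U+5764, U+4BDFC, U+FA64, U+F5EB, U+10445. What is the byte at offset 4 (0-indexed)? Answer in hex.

0x9D

U+25AF → 3-byte form E2 96 AF at offsets 0–2.
U+5764 → 3-byte form E5 9D A4 at offsets 3–5.
Offset 4 falls in char 2's range; it's byte 2 of E5 9D A4 = 0x9D.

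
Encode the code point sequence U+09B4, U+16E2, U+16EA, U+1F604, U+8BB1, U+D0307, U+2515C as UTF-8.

U+09B4: 3-byte form → E0 A6 B4.
U+16E2: 3-byte form → E1 9B A2.
U+16EA: 3-byte form → E1 9B AA.
U+1F604: 4-byte form → F0 9F 98 84.
U+8BB1: 3-byte form → E8 AE B1.
U+D0307: 4-byte form → F3 90 8C 87.
U+2515C: 4-byte form → F0 A5 85 9C.
Concatenated (24 bytes): E0 A6 B4 E1 9B A2 E1 9B AA F0 9F 98 84 E8 AE B1 F3 90 8C 87 F0 A5 85 9C.

E0 A6 B4 E1 9B A2 E1 9B AA F0 9F 98 84 E8 AE B1 F3 90 8C 87 F0 A5 85 9C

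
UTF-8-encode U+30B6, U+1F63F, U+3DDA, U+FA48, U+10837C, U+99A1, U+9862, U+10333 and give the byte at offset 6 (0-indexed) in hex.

U+30B6 → 3-byte form E3 82 B6 at offsets 0–2.
U+1F63F → 4-byte form F0 9F 98 BF at offsets 3–6.
Offset 6 falls in char 2's range; it's byte 4 of F0 9F 98 BF = 0xBF.

0xBF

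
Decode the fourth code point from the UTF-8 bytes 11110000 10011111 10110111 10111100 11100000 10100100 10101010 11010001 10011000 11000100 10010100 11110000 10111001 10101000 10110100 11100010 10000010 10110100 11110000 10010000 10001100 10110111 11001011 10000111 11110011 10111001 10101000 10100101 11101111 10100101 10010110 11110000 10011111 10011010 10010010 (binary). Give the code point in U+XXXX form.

U+0114

Offset 0: leading byte 0xF0 = 11110000 → 4-byte char #1 = F0 9F B7 BC.
Offset 4: leading byte 0xE0 = 11100000 → 3-byte char #2 = E0 A4 AA.
Offset 7: leading byte 0xD1 = 11010001 → 2-byte char #3 = D1 98.
Offset 9: leading byte 0xC4 = 11000100 → 2-byte char #4 = C4 94.
Leading byte 0xC4 = 11000100 matches 110xxxxx → 2-byte sequence.
Byte 1: 0xC4 = 11000100, payload 00100 (5 bits).
Byte 2: 0x94 = 10010100 (10xxxxxx ✓), payload 010100.
Concatenate: 00100010100 = 0x114 (11 bits → U+0114).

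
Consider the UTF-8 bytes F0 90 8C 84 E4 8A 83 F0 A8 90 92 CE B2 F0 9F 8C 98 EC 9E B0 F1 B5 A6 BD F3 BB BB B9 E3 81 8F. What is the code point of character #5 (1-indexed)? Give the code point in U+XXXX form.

U+1F318

Offset 0: leading byte 0xF0 = 11110000 → 4-byte char #1 = F0 90 8C 84.
Offset 4: leading byte 0xE4 = 11100100 → 3-byte char #2 = E4 8A 83.
Offset 7: leading byte 0xF0 = 11110000 → 4-byte char #3 = F0 A8 90 92.
Offset 11: leading byte 0xCE = 11001110 → 2-byte char #4 = CE B2.
Offset 13: leading byte 0xF0 = 11110000 → 4-byte char #5 = F0 9F 8C 98.
Leading byte 0xF0 = 11110000 matches 11110xxx → 4-byte sequence.
Byte 1: 0xF0 = 11110000, payload 000 (3 bits).
Byte 2: 0x9F = 10011111 (10xxxxxx ✓), payload 011111.
Byte 3: 0x8C = 10001100 (10xxxxxx ✓), payload 001100.
Byte 4: 0x98 = 10011000 (10xxxxxx ✓), payload 011000.
Concatenate: 000011111001100011000 = 0x1F318 (21 bits → U+1F318).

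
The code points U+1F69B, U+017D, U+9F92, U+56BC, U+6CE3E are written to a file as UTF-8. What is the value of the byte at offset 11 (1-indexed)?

0x9A

1-indexed offset 11 is 0-indexed offset 10.
U+1F69B → 4-byte form F0 9F 9A 9B at offsets 0–3.
U+017D → 2-byte form C5 BD at offsets 4–5.
U+9F92 → 3-byte form E9 BE 92 at offsets 6–8.
U+56BC → 3-byte form E5 9A BC at offsets 9–11.
Offset 10 falls in char 4's range; it's byte 2 of E5 9A BC = 0x9A.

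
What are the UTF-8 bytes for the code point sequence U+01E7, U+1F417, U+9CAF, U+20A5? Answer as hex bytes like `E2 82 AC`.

C7 A7 F0 9F 90 97 E9 B2 AF E2 82 A5

U+01E7: 2-byte form → C7 A7.
U+1F417: 4-byte form → F0 9F 90 97.
U+9CAF: 3-byte form → E9 B2 AF.
U+20A5: 3-byte form → E2 82 A5.
Concatenated (12 bytes): C7 A7 F0 9F 90 97 E9 B2 AF E2 82 A5.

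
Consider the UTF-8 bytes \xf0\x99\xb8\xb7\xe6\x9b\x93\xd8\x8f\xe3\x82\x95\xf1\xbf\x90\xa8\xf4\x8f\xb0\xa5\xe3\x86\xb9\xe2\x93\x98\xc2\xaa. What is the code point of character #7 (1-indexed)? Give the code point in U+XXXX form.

U+31B9

Offset 0: leading byte 0xF0 = 11110000 → 4-byte char #1 = F0 99 B8 B7.
Offset 4: leading byte 0xE6 = 11100110 → 3-byte char #2 = E6 9B 93.
Offset 7: leading byte 0xD8 = 11011000 → 2-byte char #3 = D8 8F.
Offset 9: leading byte 0xE3 = 11100011 → 3-byte char #4 = E3 82 95.
Offset 12: leading byte 0xF1 = 11110001 → 4-byte char #5 = F1 BF 90 A8.
Offset 16: leading byte 0xF4 = 11110100 → 4-byte char #6 = F4 8F B0 A5.
Offset 20: leading byte 0xE3 = 11100011 → 3-byte char #7 = E3 86 B9.
Leading byte 0xE3 = 11100011 matches 1110xxxx → 3-byte sequence.
Byte 1: 0xE3 = 11100011, payload 0011 (4 bits).
Byte 2: 0x86 = 10000110 (10xxxxxx ✓), payload 000110.
Byte 3: 0xB9 = 10111001 (10xxxxxx ✓), payload 111001.
Concatenate: 0011000110111001 = 0x31B9 (16 bits → U+31B9).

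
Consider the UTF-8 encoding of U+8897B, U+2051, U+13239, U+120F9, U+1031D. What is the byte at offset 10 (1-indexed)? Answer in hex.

1-indexed offset 10 is 0-indexed offset 9.
U+8897B → 4-byte form F2 88 A5 BB at offsets 0–3.
U+2051 → 3-byte form E2 81 91 at offsets 4–6.
U+13239 → 4-byte form F0 93 88 B9 at offsets 7–10.
Offset 9 falls in char 3's range; it's byte 3 of F0 93 88 B9 = 0x88.

0x88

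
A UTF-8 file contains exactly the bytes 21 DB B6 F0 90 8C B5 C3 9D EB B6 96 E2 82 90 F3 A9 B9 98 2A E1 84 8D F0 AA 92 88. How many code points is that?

10

Byte at offset 0: 0x21 = 00100001 → 1-byte char (#1). Advance 1.
Byte at offset 1: 0xDB = 11011011 → 2-byte char (#2). Advance 2.
Byte at offset 3: 0xF0 = 11110000 → 4-byte char (#3). Advance 4.
Byte at offset 7: 0xC3 = 11000011 → 2-byte char (#4). Advance 2.
Byte at offset 9: 0xEB = 11101011 → 3-byte char (#5). Advance 3.
Byte at offset 12: 0xE2 = 11100010 → 3-byte char (#6). Advance 3.
Byte at offset 15: 0xF3 = 11110011 → 4-byte char (#7). Advance 4.
Byte at offset 19: 0x2A = 00101010 → 1-byte char (#8). Advance 1.
Byte at offset 20: 0xE1 = 11100001 → 3-byte char (#9). Advance 3.
Byte at offset 23: 0xF0 = 11110000 → 4-byte char (#10). Advance 4.
Reached end at offset 27 after 10 code points.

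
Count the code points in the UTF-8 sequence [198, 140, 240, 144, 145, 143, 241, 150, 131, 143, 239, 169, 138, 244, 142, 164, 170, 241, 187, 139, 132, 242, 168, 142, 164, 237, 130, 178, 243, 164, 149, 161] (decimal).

Byte at offset 0: 0xC6 = 11000110 → 2-byte char (#1). Advance 2.
Byte at offset 2: 0xF0 = 11110000 → 4-byte char (#2). Advance 4.
Byte at offset 6: 0xF1 = 11110001 → 4-byte char (#3). Advance 4.
Byte at offset 10: 0xEF = 11101111 → 3-byte char (#4). Advance 3.
Byte at offset 13: 0xF4 = 11110100 → 4-byte char (#5). Advance 4.
Byte at offset 17: 0xF1 = 11110001 → 4-byte char (#6). Advance 4.
Byte at offset 21: 0xF2 = 11110010 → 4-byte char (#7). Advance 4.
Byte at offset 25: 0xED = 11101101 → 3-byte char (#8). Advance 3.
Byte at offset 28: 0xF3 = 11110011 → 4-byte char (#9). Advance 4.
Reached end at offset 32 after 9 code points.

9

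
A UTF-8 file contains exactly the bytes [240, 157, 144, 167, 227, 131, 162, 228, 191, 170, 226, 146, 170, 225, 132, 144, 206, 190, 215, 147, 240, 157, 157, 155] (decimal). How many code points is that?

8

Byte at offset 0: 0xF0 = 11110000 → 4-byte char (#1). Advance 4.
Byte at offset 4: 0xE3 = 11100011 → 3-byte char (#2). Advance 3.
Byte at offset 7: 0xE4 = 11100100 → 3-byte char (#3). Advance 3.
Byte at offset 10: 0xE2 = 11100010 → 3-byte char (#4). Advance 3.
Byte at offset 13: 0xE1 = 11100001 → 3-byte char (#5). Advance 3.
Byte at offset 16: 0xCE = 11001110 → 2-byte char (#6). Advance 2.
Byte at offset 18: 0xD7 = 11010111 → 2-byte char (#7). Advance 2.
Byte at offset 20: 0xF0 = 11110000 → 4-byte char (#8). Advance 4.
Reached end at offset 24 after 8 code points.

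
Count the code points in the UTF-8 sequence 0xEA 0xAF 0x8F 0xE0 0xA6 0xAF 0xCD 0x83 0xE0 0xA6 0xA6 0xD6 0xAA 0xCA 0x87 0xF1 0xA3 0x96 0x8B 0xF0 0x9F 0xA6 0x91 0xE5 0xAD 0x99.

9

Byte at offset 0: 0xEA = 11101010 → 3-byte char (#1). Advance 3.
Byte at offset 3: 0xE0 = 11100000 → 3-byte char (#2). Advance 3.
Byte at offset 6: 0xCD = 11001101 → 2-byte char (#3). Advance 2.
Byte at offset 8: 0xE0 = 11100000 → 3-byte char (#4). Advance 3.
Byte at offset 11: 0xD6 = 11010110 → 2-byte char (#5). Advance 2.
Byte at offset 13: 0xCA = 11001010 → 2-byte char (#6). Advance 2.
Byte at offset 15: 0xF1 = 11110001 → 4-byte char (#7). Advance 4.
Byte at offset 19: 0xF0 = 11110000 → 4-byte char (#8). Advance 4.
Byte at offset 23: 0xE5 = 11100101 → 3-byte char (#9). Advance 3.
Reached end at offset 26 after 9 code points.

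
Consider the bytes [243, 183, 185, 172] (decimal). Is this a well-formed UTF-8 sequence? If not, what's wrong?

valid

Leading byte 0xF3 = 11110011 → 4-byte form.
Continuation bytes 0xB7=10110111, 0xB9=10111001, 0xAC=10101100 all match 10xxxxxx.
Decoded value 0xF7E6C is ≥ 0x10000 (shortest form) and not a surrogate.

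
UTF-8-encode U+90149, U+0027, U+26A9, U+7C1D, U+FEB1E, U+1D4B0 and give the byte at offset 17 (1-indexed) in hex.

1-indexed offset 17 is 0-indexed offset 16.
U+90149 → 4-byte form F2 90 85 89 at offsets 0–3.
U+0027 → 1-byte form 27 at offsets 4–4.
U+26A9 → 3-byte form E2 9A A9 at offsets 5–7.
U+7C1D → 3-byte form E7 B0 9D at offsets 8–10.
U+FEB1E → 4-byte form F3 BE AC 9E at offsets 11–14.
U+1D4B0 → 4-byte form F0 9D 92 B0 at offsets 15–18.
Offset 16 falls in char 6's range; it's byte 2 of F0 9D 92 B0 = 0x9D.

0x9D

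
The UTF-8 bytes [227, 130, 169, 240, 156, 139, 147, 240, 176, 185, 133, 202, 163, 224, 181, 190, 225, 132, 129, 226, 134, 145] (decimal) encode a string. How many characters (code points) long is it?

7

Byte at offset 0: 0xE3 = 11100011 → 3-byte char (#1). Advance 3.
Byte at offset 3: 0xF0 = 11110000 → 4-byte char (#2). Advance 4.
Byte at offset 7: 0xF0 = 11110000 → 4-byte char (#3). Advance 4.
Byte at offset 11: 0xCA = 11001010 → 2-byte char (#4). Advance 2.
Byte at offset 13: 0xE0 = 11100000 → 3-byte char (#5). Advance 3.
Byte at offset 16: 0xE1 = 11100001 → 3-byte char (#6). Advance 3.
Byte at offset 19: 0xE2 = 11100010 → 3-byte char (#7). Advance 3.
Reached end at offset 22 after 7 code points.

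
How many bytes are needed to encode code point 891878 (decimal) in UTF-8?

U+D9BE6 = 0xD9BE6. UTF-8 uses 1 byte below 0x80, 2 below 0x800, 3 below 0x10000, 4 up to 0x10FFFF. 0xD9BE6 is in U+10000–U+10FFFF → 4 bytes.

4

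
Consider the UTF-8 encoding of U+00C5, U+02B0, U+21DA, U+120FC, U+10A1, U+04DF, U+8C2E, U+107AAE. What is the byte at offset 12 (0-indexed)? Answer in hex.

U+00C5 → 2-byte form C3 85 at offsets 0–1.
U+02B0 → 2-byte form CA B0 at offsets 2–3.
U+21DA → 3-byte form E2 87 9A at offsets 4–6.
U+120FC → 4-byte form F0 92 83 BC at offsets 7–10.
U+10A1 → 3-byte form E1 82 A1 at offsets 11–13.
Offset 12 falls in char 5's range; it's byte 2 of E1 82 A1 = 0x82.

0x82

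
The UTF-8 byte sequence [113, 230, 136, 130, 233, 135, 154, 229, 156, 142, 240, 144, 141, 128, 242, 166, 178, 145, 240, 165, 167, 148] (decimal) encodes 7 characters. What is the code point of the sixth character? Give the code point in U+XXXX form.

Offset 0: leading byte 0x71 = 01110001 → 1-byte char #1 = 71.
Offset 1: leading byte 0xE6 = 11100110 → 3-byte char #2 = E6 88 82.
Offset 4: leading byte 0xE9 = 11101001 → 3-byte char #3 = E9 87 9A.
Offset 7: leading byte 0xE5 = 11100101 → 3-byte char #4 = E5 9C 8E.
Offset 10: leading byte 0xF0 = 11110000 → 4-byte char #5 = F0 90 8D 80.
Offset 14: leading byte 0xF2 = 11110010 → 4-byte char #6 = F2 A6 B2 91.
Leading byte 0xF2 = 11110010 matches 11110xxx → 4-byte sequence.
Byte 1: 0xF2 = 11110010, payload 010 (3 bits).
Byte 2: 0xA6 = 10100110 (10xxxxxx ✓), payload 100110.
Byte 3: 0xB2 = 10110010 (10xxxxxx ✓), payload 110010.
Byte 4: 0x91 = 10010001 (10xxxxxx ✓), payload 010001.
Concatenate: 010100110110010010001 = 0xA6C91 (21 bits → U+A6C91).

U+A6C91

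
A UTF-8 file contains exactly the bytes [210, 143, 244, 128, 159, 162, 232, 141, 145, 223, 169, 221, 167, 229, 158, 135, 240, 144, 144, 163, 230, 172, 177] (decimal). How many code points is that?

8

Byte at offset 0: 0xD2 = 11010010 → 2-byte char (#1). Advance 2.
Byte at offset 2: 0xF4 = 11110100 → 4-byte char (#2). Advance 4.
Byte at offset 6: 0xE8 = 11101000 → 3-byte char (#3). Advance 3.
Byte at offset 9: 0xDF = 11011111 → 2-byte char (#4). Advance 2.
Byte at offset 11: 0xDD = 11011101 → 2-byte char (#5). Advance 2.
Byte at offset 13: 0xE5 = 11100101 → 3-byte char (#6). Advance 3.
Byte at offset 16: 0xF0 = 11110000 → 4-byte char (#7). Advance 4.
Byte at offset 20: 0xE6 = 11100110 → 3-byte char (#8). Advance 3.
Reached end at offset 23 after 8 code points.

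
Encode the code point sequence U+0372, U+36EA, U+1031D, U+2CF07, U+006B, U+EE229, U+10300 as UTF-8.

CD B2 E3 9B AA F0 90 8C 9D F0 AC BC 87 6B F3 AE 88 A9 F0 90 8C 80

U+0372: 2-byte form → CD B2.
U+36EA: 3-byte form → E3 9B AA.
U+1031D: 4-byte form → F0 90 8C 9D.
U+2CF07: 4-byte form → F0 AC BC 87.
U+006B: 1-byte form → 6B.
U+EE229: 4-byte form → F3 AE 88 A9.
U+10300: 4-byte form → F0 90 8C 80.
Concatenated (22 bytes): CD B2 E3 9B AA F0 90 8C 9D F0 AC BC 87 6B F3 AE 88 A9 F0 90 8C 80.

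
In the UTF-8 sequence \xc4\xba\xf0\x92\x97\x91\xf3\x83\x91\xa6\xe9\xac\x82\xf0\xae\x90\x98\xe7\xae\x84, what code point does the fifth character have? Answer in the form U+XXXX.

Offset 0: leading byte 0xC4 = 11000100 → 2-byte char #1 = C4 BA.
Offset 2: leading byte 0xF0 = 11110000 → 4-byte char #2 = F0 92 97 91.
Offset 6: leading byte 0xF3 = 11110011 → 4-byte char #3 = F3 83 91 A6.
Offset 10: leading byte 0xE9 = 11101001 → 3-byte char #4 = E9 AC 82.
Offset 13: leading byte 0xF0 = 11110000 → 4-byte char #5 = F0 AE 90 98.
Leading byte 0xF0 = 11110000 matches 11110xxx → 4-byte sequence.
Byte 1: 0xF0 = 11110000, payload 000 (3 bits).
Byte 2: 0xAE = 10101110 (10xxxxxx ✓), payload 101110.
Byte 3: 0x90 = 10010000 (10xxxxxx ✓), payload 010000.
Byte 4: 0x98 = 10011000 (10xxxxxx ✓), payload 011000.
Concatenate: 000101110010000011000 = 0x2E418 (21 bits → U+2E418).

U+2E418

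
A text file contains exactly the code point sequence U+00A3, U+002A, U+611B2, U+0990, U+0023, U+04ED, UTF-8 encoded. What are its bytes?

C2 A3 2A F1 A1 86 B2 E0 A6 90 23 D3 AD

U+00A3: 2-byte form → C2 A3.
U+002A: 1-byte form → 2A.
U+611B2: 4-byte form → F1 A1 86 B2.
U+0990: 3-byte form → E0 A6 90.
U+0023: 1-byte form → 23.
U+04ED: 2-byte form → D3 AD.
Concatenated (13 bytes): C2 A3 2A F1 A1 86 B2 E0 A6 90 23 D3 AD.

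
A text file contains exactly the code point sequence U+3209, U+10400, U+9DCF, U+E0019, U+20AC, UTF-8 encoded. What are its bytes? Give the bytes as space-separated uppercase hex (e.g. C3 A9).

U+3209: 3-byte form → E3 88 89.
U+10400: 4-byte form → F0 90 90 80.
U+9DCF: 3-byte form → E9 B7 8F.
U+E0019: 4-byte form → F3 A0 80 99.
U+20AC: 3-byte form → E2 82 AC.
Concatenated (17 bytes): E3 88 89 F0 90 90 80 E9 B7 8F F3 A0 80 99 E2 82 AC.

E3 88 89 F0 90 90 80 E9 B7 8F F3 A0 80 99 E2 82 AC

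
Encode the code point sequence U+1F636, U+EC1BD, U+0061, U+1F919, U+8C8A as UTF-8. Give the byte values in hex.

U+1F636: 4-byte form → F0 9F 98 B6.
U+EC1BD: 4-byte form → F3 AC 86 BD.
U+0061: 1-byte form → 61.
U+1F919: 4-byte form → F0 9F A4 99.
U+8C8A: 3-byte form → E8 B2 8A.
Concatenated (16 bytes): F0 9F 98 B6 F3 AC 86 BD 61 F0 9F A4 99 E8 B2 8A.

F0 9F 98 B6 F3 AC 86 BD 61 F0 9F A4 99 E8 B2 8A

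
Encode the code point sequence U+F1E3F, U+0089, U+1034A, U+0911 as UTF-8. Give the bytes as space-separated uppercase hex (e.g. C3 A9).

F3 B1 B8 BF C2 89 F0 90 8D 8A E0 A4 91

U+F1E3F: 4-byte form → F3 B1 B8 BF.
U+0089: 2-byte form → C2 89.
U+1034A: 4-byte form → F0 90 8D 8A.
U+0911: 3-byte form → E0 A4 91.
Concatenated (13 bytes): F3 B1 B8 BF C2 89 F0 90 8D 8A E0 A4 91.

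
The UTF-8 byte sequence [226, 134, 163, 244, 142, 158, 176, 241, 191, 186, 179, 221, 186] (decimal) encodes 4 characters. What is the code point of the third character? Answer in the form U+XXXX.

Offset 0: leading byte 0xE2 = 11100010 → 3-byte char #1 = E2 86 A3.
Offset 3: leading byte 0xF4 = 11110100 → 4-byte char #2 = F4 8E 9E B0.
Offset 7: leading byte 0xF1 = 11110001 → 4-byte char #3 = F1 BF BA B3.
Leading byte 0xF1 = 11110001 matches 11110xxx → 4-byte sequence.
Byte 1: 0xF1 = 11110001, payload 001 (3 bits).
Byte 2: 0xBF = 10111111 (10xxxxxx ✓), payload 111111.
Byte 3: 0xBA = 10111010 (10xxxxxx ✓), payload 111010.
Byte 4: 0xB3 = 10110011 (10xxxxxx ✓), payload 110011.
Concatenate: 001111111111010110011 = 0x7FEB3 (21 bits → U+7FEB3).

U+7FEB3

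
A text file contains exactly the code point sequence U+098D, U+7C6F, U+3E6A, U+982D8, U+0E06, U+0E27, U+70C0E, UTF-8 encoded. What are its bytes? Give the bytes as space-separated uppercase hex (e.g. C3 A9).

U+098D: 3-byte form → E0 A6 8D.
U+7C6F: 3-byte form → E7 B1 AF.
U+3E6A: 3-byte form → E3 B9 AA.
U+982D8: 4-byte form → F2 98 8B 98.
U+0E06: 3-byte form → E0 B8 86.
U+0E27: 3-byte form → E0 B8 A7.
U+70C0E: 4-byte form → F1 B0 B0 8E.
Concatenated (23 bytes): E0 A6 8D E7 B1 AF E3 B9 AA F2 98 8B 98 E0 B8 86 E0 B8 A7 F1 B0 B0 8E.

E0 A6 8D E7 B1 AF E3 B9 AA F2 98 8B 98 E0 B8 86 E0 B8 A7 F1 B0 B0 8E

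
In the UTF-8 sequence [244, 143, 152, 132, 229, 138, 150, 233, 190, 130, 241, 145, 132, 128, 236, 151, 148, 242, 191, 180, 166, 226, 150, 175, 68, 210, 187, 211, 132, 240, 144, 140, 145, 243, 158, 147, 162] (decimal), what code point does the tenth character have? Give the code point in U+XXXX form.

U+04C4

Offset 0: leading byte 0xF4 = 11110100 → 4-byte char #1 = F4 8F 98 84.
Offset 4: leading byte 0xE5 = 11100101 → 3-byte char #2 = E5 8A 96.
Offset 7: leading byte 0xE9 = 11101001 → 3-byte char #3 = E9 BE 82.
Offset 10: leading byte 0xF1 = 11110001 → 4-byte char #4 = F1 91 84 80.
Offset 14: leading byte 0xEC = 11101100 → 3-byte char #5 = EC 97 94.
Offset 17: leading byte 0xF2 = 11110010 → 4-byte char #6 = F2 BF B4 A6.
Offset 21: leading byte 0xE2 = 11100010 → 3-byte char #7 = E2 96 AF.
Offset 24: leading byte 0x44 = 01000100 → 1-byte char #8 = 44.
Offset 25: leading byte 0xD2 = 11010010 → 2-byte char #9 = D2 BB.
Offset 27: leading byte 0xD3 = 11010011 → 2-byte char #10 = D3 84.
Leading byte 0xD3 = 11010011 matches 110xxxxx → 2-byte sequence.
Byte 1: 0xD3 = 11010011, payload 10011 (5 bits).
Byte 2: 0x84 = 10000100 (10xxxxxx ✓), payload 000100.
Concatenate: 10011000100 = 0x4C4 (11 bits → U+04C4).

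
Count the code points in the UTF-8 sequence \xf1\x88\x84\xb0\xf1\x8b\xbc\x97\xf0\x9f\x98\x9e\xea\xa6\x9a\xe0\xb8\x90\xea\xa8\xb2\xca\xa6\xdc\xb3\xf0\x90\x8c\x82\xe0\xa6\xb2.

10

Byte at offset 0: 0xF1 = 11110001 → 4-byte char (#1). Advance 4.
Byte at offset 4: 0xF1 = 11110001 → 4-byte char (#2). Advance 4.
Byte at offset 8: 0xF0 = 11110000 → 4-byte char (#3). Advance 4.
Byte at offset 12: 0xEA = 11101010 → 3-byte char (#4). Advance 3.
Byte at offset 15: 0xE0 = 11100000 → 3-byte char (#5). Advance 3.
Byte at offset 18: 0xEA = 11101010 → 3-byte char (#6). Advance 3.
Byte at offset 21: 0xCA = 11001010 → 2-byte char (#7). Advance 2.
Byte at offset 23: 0xDC = 11011100 → 2-byte char (#8). Advance 2.
Byte at offset 25: 0xF0 = 11110000 → 4-byte char (#9). Advance 4.
Byte at offset 29: 0xE0 = 11100000 → 3-byte char (#10). Advance 3.
Reached end at offset 32 after 10 code points.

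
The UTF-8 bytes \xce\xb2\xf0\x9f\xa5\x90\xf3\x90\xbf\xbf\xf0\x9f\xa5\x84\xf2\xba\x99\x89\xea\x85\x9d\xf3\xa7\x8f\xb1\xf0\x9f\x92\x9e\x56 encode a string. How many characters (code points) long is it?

Byte at offset 0: 0xCE = 11001110 → 2-byte char (#1). Advance 2.
Byte at offset 2: 0xF0 = 11110000 → 4-byte char (#2). Advance 4.
Byte at offset 6: 0xF3 = 11110011 → 4-byte char (#3). Advance 4.
Byte at offset 10: 0xF0 = 11110000 → 4-byte char (#4). Advance 4.
Byte at offset 14: 0xF2 = 11110010 → 4-byte char (#5). Advance 4.
Byte at offset 18: 0xEA = 11101010 → 3-byte char (#6). Advance 3.
Byte at offset 21: 0xF3 = 11110011 → 4-byte char (#7). Advance 4.
Byte at offset 25: 0xF0 = 11110000 → 4-byte char (#8). Advance 4.
Byte at offset 29: 0x56 = 01010110 → 1-byte char (#9). Advance 1.
Reached end at offset 30 after 9 code points.

9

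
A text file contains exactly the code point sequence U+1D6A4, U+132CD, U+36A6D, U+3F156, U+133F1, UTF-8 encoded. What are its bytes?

U+1D6A4: 4-byte form → F0 9D 9A A4.
U+132CD: 4-byte form → F0 93 8B 8D.
U+36A6D: 4-byte form → F0 B6 A9 AD.
U+3F156: 4-byte form → F0 BF 85 96.
U+133F1: 4-byte form → F0 93 8F B1.
Concatenated (20 bytes): F0 9D 9A A4 F0 93 8B 8D F0 B6 A9 AD F0 BF 85 96 F0 93 8F B1.

F0 9D 9A A4 F0 93 8B 8D F0 B6 A9 AD F0 BF 85 96 F0 93 8F B1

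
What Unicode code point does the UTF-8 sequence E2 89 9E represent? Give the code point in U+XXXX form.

U+225E

Leading byte 0xE2 = 11100010 matches 1110xxxx → 3-byte sequence.
Byte 1: 0xE2 = 11100010, payload 0010 (4 bits).
Byte 2: 0x89 = 10001001 (10xxxxxx ✓), payload 001001.
Byte 3: 0x9E = 10011110 (10xxxxxx ✓), payload 011110.
Concatenate: 0010001001011110 = 0x225E (16 bits → U+225E).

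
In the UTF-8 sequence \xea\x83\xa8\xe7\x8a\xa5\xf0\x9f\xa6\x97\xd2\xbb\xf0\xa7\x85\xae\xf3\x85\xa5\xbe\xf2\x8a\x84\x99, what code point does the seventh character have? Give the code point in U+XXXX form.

U+8A119

Offset 0: leading byte 0xEA = 11101010 → 3-byte char #1 = EA 83 A8.
Offset 3: leading byte 0xE7 = 11100111 → 3-byte char #2 = E7 8A A5.
Offset 6: leading byte 0xF0 = 11110000 → 4-byte char #3 = F0 9F A6 97.
Offset 10: leading byte 0xD2 = 11010010 → 2-byte char #4 = D2 BB.
Offset 12: leading byte 0xF0 = 11110000 → 4-byte char #5 = F0 A7 85 AE.
Offset 16: leading byte 0xF3 = 11110011 → 4-byte char #6 = F3 85 A5 BE.
Offset 20: leading byte 0xF2 = 11110010 → 4-byte char #7 = F2 8A 84 99.
Leading byte 0xF2 = 11110010 matches 11110xxx → 4-byte sequence.
Byte 1: 0xF2 = 11110010, payload 010 (3 bits).
Byte 2: 0x8A = 10001010 (10xxxxxx ✓), payload 001010.
Byte 3: 0x84 = 10000100 (10xxxxxx ✓), payload 000100.
Byte 4: 0x99 = 10011001 (10xxxxxx ✓), payload 011001.
Concatenate: 010001010000100011001 = 0x8A119 (21 bits → U+8A119).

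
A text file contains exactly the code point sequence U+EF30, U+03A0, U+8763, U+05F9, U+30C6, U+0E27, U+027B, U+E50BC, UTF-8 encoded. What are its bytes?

U+EF30: 3-byte form → EE BC B0.
U+03A0: 2-byte form → CE A0.
U+8763: 3-byte form → E8 9D A3.
U+05F9: 2-byte form → D7 B9.
U+30C6: 3-byte form → E3 83 86.
U+0E27: 3-byte form → E0 B8 A7.
U+027B: 2-byte form → C9 BB.
U+E50BC: 4-byte form → F3 A5 82 BC.
Concatenated (22 bytes): EE BC B0 CE A0 E8 9D A3 D7 B9 E3 83 86 E0 B8 A7 C9 BB F3 A5 82 BC.

EE BC B0 CE A0 E8 9D A3 D7 B9 E3 83 86 E0 B8 A7 C9 BB F3 A5 82 BC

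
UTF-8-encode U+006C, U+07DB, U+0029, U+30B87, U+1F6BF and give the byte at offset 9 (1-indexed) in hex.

1-indexed offset 9 is 0-indexed offset 8.
U+006C → 1-byte form 6C at offsets 0–0.
U+07DB → 2-byte form DF 9B at offsets 1–2.
U+0029 → 1-byte form 29 at offsets 3–3.
U+30B87 → 4-byte form F0 B0 AE 87 at offsets 4–7.
U+1F6BF → 4-byte form F0 9F 9A BF at offsets 8–11.
Offset 8 falls in char 5's range; it's byte 1 of F0 9F 9A BF = 0xF0.

0xF0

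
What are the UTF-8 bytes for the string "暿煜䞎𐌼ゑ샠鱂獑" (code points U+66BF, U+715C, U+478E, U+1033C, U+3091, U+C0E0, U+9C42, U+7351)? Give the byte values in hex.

U+66BF: 3-byte form → E6 9A BF.
U+715C: 3-byte form → E7 85 9C.
U+478E: 3-byte form → E4 9E 8E.
U+1033C: 4-byte form → F0 90 8C BC.
U+3091: 3-byte form → E3 82 91.
U+C0E0: 3-byte form → EC 83 A0.
U+9C42: 3-byte form → E9 B1 82.
U+7351: 3-byte form → E7 8D 91.
Concatenated (25 bytes): E6 9A BF E7 85 9C E4 9E 8E F0 90 8C BC E3 82 91 EC 83 A0 E9 B1 82 E7 8D 91.

E6 9A BF E7 85 9C E4 9E 8E F0 90 8C BC E3 82 91 EC 83 A0 E9 B1 82 E7 8D 91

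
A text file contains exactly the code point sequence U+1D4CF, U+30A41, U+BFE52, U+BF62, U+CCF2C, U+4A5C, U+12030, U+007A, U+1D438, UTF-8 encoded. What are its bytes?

U+1D4CF: 4-byte form → F0 9D 93 8F.
U+30A41: 4-byte form → F0 B0 A9 81.
U+BFE52: 4-byte form → F2 BF B9 92.
U+BF62: 3-byte form → EB BD A2.
U+CCF2C: 4-byte form → F3 8C BC AC.
U+4A5C: 3-byte form → E4 A9 9C.
U+12030: 4-byte form → F0 92 80 B0.
U+007A: 1-byte form → 7A.
U+1D438: 4-byte form → F0 9D 90 B8.
Concatenated (31 bytes): F0 9D 93 8F F0 B0 A9 81 F2 BF B9 92 EB BD A2 F3 8C BC AC E4 A9 9C F0 92 80 B0 7A F0 9D 90 B8.

F0 9D 93 8F F0 B0 A9 81 F2 BF B9 92 EB BD A2 F3 8C BC AC E4 A9 9C F0 92 80 B0 7A F0 9D 90 B8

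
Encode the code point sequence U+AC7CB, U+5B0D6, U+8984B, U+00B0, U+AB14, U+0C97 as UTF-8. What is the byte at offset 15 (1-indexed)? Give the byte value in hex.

0xEA

1-indexed offset 15 is 0-indexed offset 14.
U+AC7CB → 4-byte form F2 AC 9F 8B at offsets 0–3.
U+5B0D6 → 4-byte form F1 9B 83 96 at offsets 4–7.
U+8984B → 4-byte form F2 89 A1 8B at offsets 8–11.
U+00B0 → 2-byte form C2 B0 at offsets 12–13.
U+AB14 → 3-byte form EA AC 94 at offsets 14–16.
Offset 14 falls in char 5's range; it's byte 1 of EA AC 94 = 0xEA.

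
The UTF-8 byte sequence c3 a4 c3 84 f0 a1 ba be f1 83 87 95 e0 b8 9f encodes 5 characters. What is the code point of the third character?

Offset 0: leading byte 0xC3 = 11000011 → 2-byte char #1 = C3 A4.
Offset 2: leading byte 0xC3 = 11000011 → 2-byte char #2 = C3 84.
Offset 4: leading byte 0xF0 = 11110000 → 4-byte char #3 = F0 A1 BA BE.
Leading byte 0xF0 = 11110000 matches 11110xxx → 4-byte sequence.
Byte 1: 0xF0 = 11110000, payload 000 (3 bits).
Byte 2: 0xA1 = 10100001 (10xxxxxx ✓), payload 100001.
Byte 3: 0xBA = 10111010 (10xxxxxx ✓), payload 111010.
Byte 4: 0xBE = 10111110 (10xxxxxx ✓), payload 111110.
Concatenate: 000100001111010111110 = 0x21EBE (21 bits → U+21EBE).

U+21EBE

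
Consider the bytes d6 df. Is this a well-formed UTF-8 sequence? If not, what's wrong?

Leading byte 0xD6 = 11010110 → 2-byte form.
Byte 2 is 0xDF = 11011111, which is not 10xxxxxx — expected a continuation byte.

invalid (non-continuation byte where continuation expected)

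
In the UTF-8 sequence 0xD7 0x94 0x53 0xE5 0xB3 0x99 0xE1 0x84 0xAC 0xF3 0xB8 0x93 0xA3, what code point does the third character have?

Offset 0: leading byte 0xD7 = 11010111 → 2-byte char #1 = D7 94.
Offset 2: leading byte 0x53 = 01010011 → 1-byte char #2 = 53.
Offset 3: leading byte 0xE5 = 11100101 → 3-byte char #3 = E5 B3 99.
Leading byte 0xE5 = 11100101 matches 1110xxxx → 3-byte sequence.
Byte 1: 0xE5 = 11100101, payload 0101 (4 bits).
Byte 2: 0xB3 = 10110011 (10xxxxxx ✓), payload 110011.
Byte 3: 0x99 = 10011001 (10xxxxxx ✓), payload 011001.
Concatenate: 0101110011011001 = 0x5CD9 (16 bits → U+5CD9).

U+5CD9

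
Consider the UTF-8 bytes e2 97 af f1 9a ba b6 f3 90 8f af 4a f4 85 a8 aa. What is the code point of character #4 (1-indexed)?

Offset 0: leading byte 0xE2 = 11100010 → 3-byte char #1 = E2 97 AF.
Offset 3: leading byte 0xF1 = 11110001 → 4-byte char #2 = F1 9A BA B6.
Offset 7: leading byte 0xF3 = 11110011 → 4-byte char #3 = F3 90 8F AF.
Offset 11: leading byte 0x4A = 01001010 → 1-byte char #4 = 4A.
Leading byte 0x4A = 01001010 matches 0xxxxxxx → 1-byte sequence.
Byte 1: 0x4A = 01001010, payload 1001010 (7 bits).
Concatenate: 1001010 = 0x4A (7 bits → U+004A).

U+004A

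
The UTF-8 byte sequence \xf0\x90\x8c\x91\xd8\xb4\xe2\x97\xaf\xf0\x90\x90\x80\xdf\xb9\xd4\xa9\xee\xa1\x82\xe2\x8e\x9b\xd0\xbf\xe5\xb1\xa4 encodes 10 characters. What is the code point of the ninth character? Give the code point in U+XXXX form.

Offset 0: leading byte 0xF0 = 11110000 → 4-byte char #1 = F0 90 8C 91.
Offset 4: leading byte 0xD8 = 11011000 → 2-byte char #2 = D8 B4.
Offset 6: leading byte 0xE2 = 11100010 → 3-byte char #3 = E2 97 AF.
Offset 9: leading byte 0xF0 = 11110000 → 4-byte char #4 = F0 90 90 80.
Offset 13: leading byte 0xDF = 11011111 → 2-byte char #5 = DF B9.
Offset 15: leading byte 0xD4 = 11010100 → 2-byte char #6 = D4 A9.
Offset 17: leading byte 0xEE = 11101110 → 3-byte char #7 = EE A1 82.
Offset 20: leading byte 0xE2 = 11100010 → 3-byte char #8 = E2 8E 9B.
Offset 23: leading byte 0xD0 = 11010000 → 2-byte char #9 = D0 BF.
Leading byte 0xD0 = 11010000 matches 110xxxxx → 2-byte sequence.
Byte 1: 0xD0 = 11010000, payload 10000 (5 bits).
Byte 2: 0xBF = 10111111 (10xxxxxx ✓), payload 111111.
Concatenate: 10000111111 = 0x43F (11 bits → U+043F).

U+043F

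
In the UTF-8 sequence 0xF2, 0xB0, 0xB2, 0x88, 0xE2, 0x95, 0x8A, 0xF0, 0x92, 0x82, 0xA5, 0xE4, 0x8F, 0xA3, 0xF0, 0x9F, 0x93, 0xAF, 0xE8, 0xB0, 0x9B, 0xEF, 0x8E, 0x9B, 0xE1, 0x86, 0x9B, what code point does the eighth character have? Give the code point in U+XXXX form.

Offset 0: leading byte 0xF2 = 11110010 → 4-byte char #1 = F2 B0 B2 88.
Offset 4: leading byte 0xE2 = 11100010 → 3-byte char #2 = E2 95 8A.
Offset 7: leading byte 0xF0 = 11110000 → 4-byte char #3 = F0 92 82 A5.
Offset 11: leading byte 0xE4 = 11100100 → 3-byte char #4 = E4 8F A3.
Offset 14: leading byte 0xF0 = 11110000 → 4-byte char #5 = F0 9F 93 AF.
Offset 18: leading byte 0xE8 = 11101000 → 3-byte char #6 = E8 B0 9B.
Offset 21: leading byte 0xEF = 11101111 → 3-byte char #7 = EF 8E 9B.
Offset 24: leading byte 0xE1 = 11100001 → 3-byte char #8 = E1 86 9B.
Leading byte 0xE1 = 11100001 matches 1110xxxx → 3-byte sequence.
Byte 1: 0xE1 = 11100001, payload 0001 (4 bits).
Byte 2: 0x86 = 10000110 (10xxxxxx ✓), payload 000110.
Byte 3: 0x9B = 10011011 (10xxxxxx ✓), payload 011011.
Concatenate: 0001000110011011 = 0x119B (16 bits → U+119B).

U+119B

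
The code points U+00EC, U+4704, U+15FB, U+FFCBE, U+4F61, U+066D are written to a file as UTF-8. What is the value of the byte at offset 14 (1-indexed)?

1-indexed offset 14 is 0-indexed offset 13.
U+00EC → 2-byte form C3 AC at offsets 0–1.
U+4704 → 3-byte form E4 9C 84 at offsets 2–4.
U+15FB → 3-byte form E1 97 BB at offsets 5–7.
U+FFCBE → 4-byte form F3 BF B2 BE at offsets 8–11.
U+4F61 → 3-byte form E4 BD A1 at offsets 12–14.
Offset 13 falls in char 5's range; it's byte 2 of E4 BD A1 = 0xBD.

0xBD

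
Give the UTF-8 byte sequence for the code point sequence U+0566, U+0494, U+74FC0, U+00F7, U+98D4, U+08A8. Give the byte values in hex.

U+0566: 2-byte form → D5 A6.
U+0494: 2-byte form → D2 94.
U+74FC0: 4-byte form → F1 B4 BF 80.
U+00F7: 2-byte form → C3 B7.
U+98D4: 3-byte form → E9 A3 94.
U+08A8: 3-byte form → E0 A2 A8.
Concatenated (16 bytes): D5 A6 D2 94 F1 B4 BF 80 C3 B7 E9 A3 94 E0 A2 A8.

D5 A6 D2 94 F1 B4 BF 80 C3 B7 E9 A3 94 E0 A2 A8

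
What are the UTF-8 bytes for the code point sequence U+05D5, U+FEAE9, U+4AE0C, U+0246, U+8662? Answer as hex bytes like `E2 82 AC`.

D7 95 F3 BE AB A9 F1 8A B8 8C C9 86 E8 99 A2

U+05D5: 2-byte form → D7 95.
U+FEAE9: 4-byte form → F3 BE AB A9.
U+4AE0C: 4-byte form → F1 8A B8 8C.
U+0246: 2-byte form → C9 86.
U+8662: 3-byte form → E8 99 A2.
Concatenated (15 bytes): D7 95 F3 BE AB A9 F1 8A B8 8C C9 86 E8 99 A2.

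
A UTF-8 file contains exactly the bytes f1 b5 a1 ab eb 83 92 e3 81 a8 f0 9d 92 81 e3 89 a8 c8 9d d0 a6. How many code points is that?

7

Byte at offset 0: 0xF1 = 11110001 → 4-byte char (#1). Advance 4.
Byte at offset 4: 0xEB = 11101011 → 3-byte char (#2). Advance 3.
Byte at offset 7: 0xE3 = 11100011 → 3-byte char (#3). Advance 3.
Byte at offset 10: 0xF0 = 11110000 → 4-byte char (#4). Advance 4.
Byte at offset 14: 0xE3 = 11100011 → 3-byte char (#5). Advance 3.
Byte at offset 17: 0xC8 = 11001000 → 2-byte char (#6). Advance 2.
Byte at offset 19: 0xD0 = 11010000 → 2-byte char (#7). Advance 2.
Reached end at offset 21 after 7 code points.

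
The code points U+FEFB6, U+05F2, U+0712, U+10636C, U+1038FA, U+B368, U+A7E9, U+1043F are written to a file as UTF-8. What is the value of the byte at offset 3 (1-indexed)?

1-indexed offset 3 is 0-indexed offset 2.
U+FEFB6 → 4-byte form F3 BE BE B6 at offsets 0–3.
Offset 2 falls in char 1's range; it's byte 3 of F3 BE BE B6 = 0xBE.

0xBE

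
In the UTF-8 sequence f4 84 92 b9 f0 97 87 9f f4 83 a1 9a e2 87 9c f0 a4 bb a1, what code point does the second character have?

U+171DF

Offset 0: leading byte 0xF4 = 11110100 → 4-byte char #1 = F4 84 92 B9.
Offset 4: leading byte 0xF0 = 11110000 → 4-byte char #2 = F0 97 87 9F.
Leading byte 0xF0 = 11110000 matches 11110xxx → 4-byte sequence.
Byte 1: 0xF0 = 11110000, payload 000 (3 bits).
Byte 2: 0x97 = 10010111 (10xxxxxx ✓), payload 010111.
Byte 3: 0x87 = 10000111 (10xxxxxx ✓), payload 000111.
Byte 4: 0x9F = 10011111 (10xxxxxx ✓), payload 011111.
Concatenate: 000010111000111011111 = 0x171DF (21 bits → U+171DF).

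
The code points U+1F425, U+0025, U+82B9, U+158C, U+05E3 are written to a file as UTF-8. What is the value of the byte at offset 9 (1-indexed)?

1-indexed offset 9 is 0-indexed offset 8.
U+1F425 → 4-byte form F0 9F 90 A5 at offsets 0–3.
U+0025 → 1-byte form 25 at offsets 4–4.
U+82B9 → 3-byte form E8 8A B9 at offsets 5–7.
U+158C → 3-byte form E1 96 8C at offsets 8–10.
Offset 8 falls in char 4's range; it's byte 1 of E1 96 8C = 0xE1.

0xE1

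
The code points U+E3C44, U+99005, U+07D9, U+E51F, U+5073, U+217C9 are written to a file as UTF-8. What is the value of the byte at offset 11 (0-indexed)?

0x94

U+E3C44 → 4-byte form F3 A3 B1 84 at offsets 0–3.
U+99005 → 4-byte form F2 99 80 85 at offsets 4–7.
U+07D9 → 2-byte form DF 99 at offsets 8–9.
U+E51F → 3-byte form EE 94 9F at offsets 10–12.
Offset 11 falls in char 4's range; it's byte 2 of EE 94 9F = 0x94.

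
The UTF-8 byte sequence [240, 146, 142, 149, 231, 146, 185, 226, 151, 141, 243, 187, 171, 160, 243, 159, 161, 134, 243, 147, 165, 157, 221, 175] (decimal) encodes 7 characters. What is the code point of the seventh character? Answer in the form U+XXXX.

U+076F

Offset 0: leading byte 0xF0 = 11110000 → 4-byte char #1 = F0 92 8E 95.
Offset 4: leading byte 0xE7 = 11100111 → 3-byte char #2 = E7 92 B9.
Offset 7: leading byte 0xE2 = 11100010 → 3-byte char #3 = E2 97 8D.
Offset 10: leading byte 0xF3 = 11110011 → 4-byte char #4 = F3 BB AB A0.
Offset 14: leading byte 0xF3 = 11110011 → 4-byte char #5 = F3 9F A1 86.
Offset 18: leading byte 0xF3 = 11110011 → 4-byte char #6 = F3 93 A5 9D.
Offset 22: leading byte 0xDD = 11011101 → 2-byte char #7 = DD AF.
Leading byte 0xDD = 11011101 matches 110xxxxx → 2-byte sequence.
Byte 1: 0xDD = 11011101, payload 11101 (5 bits).
Byte 2: 0xAF = 10101111 (10xxxxxx ✓), payload 101111.
Concatenate: 11101101111 = 0x76F (11 bits → U+076F).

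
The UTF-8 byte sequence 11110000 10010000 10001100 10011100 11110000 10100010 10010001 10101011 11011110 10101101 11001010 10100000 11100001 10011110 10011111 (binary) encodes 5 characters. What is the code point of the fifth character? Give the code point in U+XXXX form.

U+179F

Offset 0: leading byte 0xF0 = 11110000 → 4-byte char #1 = F0 90 8C 9C.
Offset 4: leading byte 0xF0 = 11110000 → 4-byte char #2 = F0 A2 91 AB.
Offset 8: leading byte 0xDE = 11011110 → 2-byte char #3 = DE AD.
Offset 10: leading byte 0xCA = 11001010 → 2-byte char #4 = CA A0.
Offset 12: leading byte 0xE1 = 11100001 → 3-byte char #5 = E1 9E 9F.
Leading byte 0xE1 = 11100001 matches 1110xxxx → 3-byte sequence.
Byte 1: 0xE1 = 11100001, payload 0001 (4 bits).
Byte 2: 0x9E = 10011110 (10xxxxxx ✓), payload 011110.
Byte 3: 0x9F = 10011111 (10xxxxxx ✓), payload 011111.
Concatenate: 0001011110011111 = 0x179F (16 bits → U+179F).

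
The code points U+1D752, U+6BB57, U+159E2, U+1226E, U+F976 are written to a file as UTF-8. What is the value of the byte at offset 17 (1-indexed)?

0xEF

1-indexed offset 17 is 0-indexed offset 16.
U+1D752 → 4-byte form F0 9D 9D 92 at offsets 0–3.
U+6BB57 → 4-byte form F1 AB AD 97 at offsets 4–7.
U+159E2 → 4-byte form F0 95 A7 A2 at offsets 8–11.
U+1226E → 4-byte form F0 92 89 AE at offsets 12–15.
U+F976 → 3-byte form EF A5 B6 at offsets 16–18.
Offset 16 falls in char 5's range; it's byte 1 of EF A5 B6 = 0xEF.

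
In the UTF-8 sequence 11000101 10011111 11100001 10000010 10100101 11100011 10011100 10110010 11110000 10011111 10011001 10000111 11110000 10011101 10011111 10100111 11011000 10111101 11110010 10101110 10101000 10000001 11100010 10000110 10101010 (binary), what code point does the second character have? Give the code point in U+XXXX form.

Offset 0: leading byte 0xC5 = 11000101 → 2-byte char #1 = C5 9F.
Offset 2: leading byte 0xE1 = 11100001 → 3-byte char #2 = E1 82 A5.
Leading byte 0xE1 = 11100001 matches 1110xxxx → 3-byte sequence.
Byte 1: 0xE1 = 11100001, payload 0001 (4 bits).
Byte 2: 0x82 = 10000010 (10xxxxxx ✓), payload 000010.
Byte 3: 0xA5 = 10100101 (10xxxxxx ✓), payload 100101.
Concatenate: 0001000010100101 = 0x10A5 (16 bits → U+10A5).

U+10A5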